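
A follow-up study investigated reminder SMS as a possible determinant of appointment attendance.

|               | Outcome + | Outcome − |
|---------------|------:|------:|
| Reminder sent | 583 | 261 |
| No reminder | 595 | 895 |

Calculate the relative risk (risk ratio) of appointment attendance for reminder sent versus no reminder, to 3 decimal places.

1.730

Cells: a = 583, b = 261, c = 595, d = 895.
Risk in exposed = 583/844 = 0.69076; risk in unexposed = 595/1490 = 0.39933.
RR = 0.69076 / 0.39933 = 1.72980
The risk among the exposed is 1.73 times that among the unexposed.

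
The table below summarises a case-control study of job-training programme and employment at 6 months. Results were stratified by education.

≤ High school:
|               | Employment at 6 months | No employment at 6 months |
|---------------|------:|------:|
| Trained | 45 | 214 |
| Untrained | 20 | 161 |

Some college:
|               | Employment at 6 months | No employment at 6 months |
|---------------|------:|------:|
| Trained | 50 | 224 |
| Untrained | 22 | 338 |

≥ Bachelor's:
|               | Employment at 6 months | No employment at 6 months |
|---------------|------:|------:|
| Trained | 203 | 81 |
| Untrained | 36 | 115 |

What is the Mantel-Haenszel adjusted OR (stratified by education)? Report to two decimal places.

4.00

OR_MH = Σ(aᵢdᵢ/nᵢ) / Σ(bᵢcᵢ/nᵢ), where nᵢ is the stratum total.
Stratum 1 (≤ High school): n = 440; a·d/n = 45·161/440 = 16.4659; b·c/n = 214·20/440 = 9.7273
Stratum 2 (Some college): n = 634; a·d/n = 50·338/634 = 26.6562; b·c/n = 224·22/634 = 7.7729
Stratum 3 (≥ Bachelor's): n = 435; a·d/n = 203·115/435 = 53.6667; b·c/n = 81·36/435 = 6.7034
OR_MH = (16.4659 + 26.6562 + 53.6667) / (9.7273 + 7.7729 + 6.7034) = 96.7887 / 24.2036 = 3.99894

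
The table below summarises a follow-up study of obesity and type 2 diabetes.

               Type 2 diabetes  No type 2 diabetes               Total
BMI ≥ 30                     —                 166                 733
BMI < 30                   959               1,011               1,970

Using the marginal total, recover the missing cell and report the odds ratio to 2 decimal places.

3.60

The missing cell is in the exposed row: 733 − 166 = 567.
So a = 567, b = 166, c = 959, d = 1011.
OR = (a·d)/(b·c) = (567 × 1011) / (166 × 959) = 573237 / 159194 = 3.60087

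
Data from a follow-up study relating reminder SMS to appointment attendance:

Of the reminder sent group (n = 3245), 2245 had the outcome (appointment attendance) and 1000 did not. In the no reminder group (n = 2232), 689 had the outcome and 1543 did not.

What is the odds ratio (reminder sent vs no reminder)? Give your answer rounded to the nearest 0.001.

From the description: a = 2245, b = 1000, c = 689, d = 1543.
OR = (a·d)/(b·c) = (2245 × 1543) / (1000 × 689) = 3464035 / 689000 = 5.02763
The odds of appointment attendance are about 5.03 times as high in the reminder sent group.

5.028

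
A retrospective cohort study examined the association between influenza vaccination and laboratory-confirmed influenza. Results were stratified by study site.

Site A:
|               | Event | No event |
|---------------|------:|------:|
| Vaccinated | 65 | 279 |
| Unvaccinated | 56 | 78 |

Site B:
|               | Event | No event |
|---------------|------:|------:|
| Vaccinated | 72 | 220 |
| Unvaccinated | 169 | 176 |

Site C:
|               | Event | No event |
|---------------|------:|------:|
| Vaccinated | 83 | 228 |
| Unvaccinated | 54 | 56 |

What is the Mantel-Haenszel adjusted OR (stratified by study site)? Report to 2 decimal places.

0.35

OR_MH = Σ(aᵢdᵢ/nᵢ) / Σ(bᵢcᵢ/nᵢ), where nᵢ is the stratum total.
Stratum 1 (Site A): n = 478; a·d/n = 65·78/478 = 10.6067; b·c/n = 279·56/478 = 32.6862
Stratum 2 (Site B): n = 637; a·d/n = 72·176/637 = 19.8932; b·c/n = 220·169/637 = 58.3673
Stratum 3 (Site C): n = 421; a·d/n = 83·56/421 = 11.0404; b·c/n = 228·54/421 = 29.2447
OR_MH = (10.6067 + 19.8932 + 11.0404) / (32.6862 + 58.3673 + 29.2447) = 41.5403 / 120.2982 = 0.34531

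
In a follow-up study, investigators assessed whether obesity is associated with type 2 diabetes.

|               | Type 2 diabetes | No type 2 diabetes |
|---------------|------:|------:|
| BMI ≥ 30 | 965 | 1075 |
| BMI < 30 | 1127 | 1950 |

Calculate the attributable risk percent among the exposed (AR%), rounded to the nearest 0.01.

Cells: a = 965, b = 1075, c = 1127, d = 1950.
Risk in exposed = 965/2040 = 0.47304; risk in unexposed = 1127/3077 = 0.36627.
RR = 0.47304/0.36627 = 1.29152
AR% = (RR − 1)/RR × 100 = (1.29152 − 1)/1.29152 × 100 = 22.5718%

22.57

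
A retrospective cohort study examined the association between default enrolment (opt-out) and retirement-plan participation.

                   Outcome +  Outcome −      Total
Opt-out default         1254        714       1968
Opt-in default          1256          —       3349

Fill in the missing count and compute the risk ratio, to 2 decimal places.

1.70

The missing cell is in the unexposed row: 3349 − 1256 = 2093.
So a = 1254, b = 714, c = 1256, d = 2093.
RR = [a/(a+b)] / [c/(c+d)] = (1254/1968) / (1256/3349) = 0.63720/0.37504 = 1.69902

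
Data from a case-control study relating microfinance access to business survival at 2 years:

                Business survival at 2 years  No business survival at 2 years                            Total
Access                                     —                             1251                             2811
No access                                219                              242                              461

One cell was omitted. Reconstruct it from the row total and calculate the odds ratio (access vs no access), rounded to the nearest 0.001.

The missing cell is in the exposed row: 2811 − 1251 = 1560.
So a = 1560, b = 1251, c = 219, d = 242.
OR = (a·d)/(b·c) = (1560 × 242) / (1251 × 219) = 377520 / 273969 = 1.37797

1.378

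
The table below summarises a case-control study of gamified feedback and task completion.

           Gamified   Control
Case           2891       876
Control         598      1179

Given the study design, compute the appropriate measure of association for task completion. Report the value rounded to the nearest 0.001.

Reading the table with exposure as columns: a = 2891 (Gamified, case), b = 598 (Gamified, non-case), c = 876 (Control, case), d = 1179.
This is a case-control study: participants were sampled on outcome status, so risks in the source population cannot be estimated directly — relative risk is not valid here. The odds ratio is the appropriate measure.
OR = (a·d)/(b·c) = (2891 × 1179) / (598 × 876) = 3408489 / 523848 = 6.50664

6.507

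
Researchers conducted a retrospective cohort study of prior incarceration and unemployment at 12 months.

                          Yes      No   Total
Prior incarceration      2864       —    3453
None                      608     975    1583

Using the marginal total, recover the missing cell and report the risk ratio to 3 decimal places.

2.160

The missing cell is in the exposed row: 3453 − 2864 = 589.
So a = 2864, b = 589, c = 608, d = 975.
RR = [a/(a+b)] / [c/(c+d)] = (2864/3453) / (608/1583) = 0.82942/0.38408 = 2.15950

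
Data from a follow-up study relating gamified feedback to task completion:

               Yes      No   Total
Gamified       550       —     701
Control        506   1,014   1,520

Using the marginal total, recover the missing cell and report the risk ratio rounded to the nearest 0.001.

The missing cell is in the exposed row: 701 − 550 = 151.
So a = 550, b = 151, c = 506, d = 1014.
RR = [a/(a+b)] / [c/(c+d)] = (550/701) / (506/1520) = 0.78459/0.33289 = 2.35688

2.357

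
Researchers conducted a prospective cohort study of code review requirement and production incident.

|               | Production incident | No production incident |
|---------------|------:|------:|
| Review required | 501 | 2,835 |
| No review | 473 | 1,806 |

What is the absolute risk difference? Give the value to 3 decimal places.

Cells: a = 501, b = 2835, c = 473, d = 1806.
Risk in exposed = 501/3336 = 0.150180; risk in unexposed = 473/2279 = 0.207547.
Risk difference = 0.150180 − 0.207547 = -0.057367

-0.057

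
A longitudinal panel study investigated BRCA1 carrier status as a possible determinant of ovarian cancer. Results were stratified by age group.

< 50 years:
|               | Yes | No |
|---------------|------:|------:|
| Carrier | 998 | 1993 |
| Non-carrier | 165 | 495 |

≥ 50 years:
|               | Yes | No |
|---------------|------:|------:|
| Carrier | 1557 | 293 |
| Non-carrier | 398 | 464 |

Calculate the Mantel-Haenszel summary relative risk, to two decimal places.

1.66

RR_MH = Σ(aᵢ·n₀ᵢ/nᵢ) / Σ(cᵢ·n₁ᵢ/nᵢ), with n₁ᵢ = aᵢ+bᵢ (exposed), n₀ᵢ = cᵢ+dᵢ (unexposed), nᵢ = n₁ᵢ+n₀ᵢ.
Stratum 1 (< 50 years): n₁ = 2991, n₀ = 660, n = 3651; a·n₀/n = 998·660/3651 = 180.4108; c·n₁/n = 165·2991/3651 = 135.1726
Stratum 2 (≥ 50 years): n₁ = 1850, n₀ = 862, n = 2712; a·n₀/n = 1557·862/2712 = 494.8872; c·n₁/n = 398·1850/2712 = 271.4971
RR_MH = (180.4108 + 494.8872) / (135.1726 + 271.4971) = 675.2980 / 406.6696 = 1.66056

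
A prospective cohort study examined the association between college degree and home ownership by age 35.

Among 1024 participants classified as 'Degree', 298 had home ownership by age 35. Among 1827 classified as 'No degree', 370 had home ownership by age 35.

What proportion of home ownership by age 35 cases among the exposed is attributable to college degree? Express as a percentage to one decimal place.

From the description: a = 298, b = 726, c = 370, d = 1457.
Risk in exposed = 298/1024 = 0.29102; risk in unexposed = 370/1827 = 0.20252.
RR = 0.29102/0.20252 = 1.43699
AR% = (RR − 1)/RR × 100 = (1.43699 − 1)/1.43699 × 100 = 30.4100%

30.4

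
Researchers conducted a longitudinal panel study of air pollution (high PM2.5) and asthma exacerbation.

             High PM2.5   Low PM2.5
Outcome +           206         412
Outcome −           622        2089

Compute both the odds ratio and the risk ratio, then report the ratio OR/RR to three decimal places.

1.112

Reading the table with exposure as columns: a = 206 (High PM2.5, case), b = 622 (High PM2.5, non-case), c = 412 (Low PM2.5, case), d = 2089.
OR = (206·2089)/(622·412) = 430334/256264 = 1.67926
Risk in exposed = 206/828 = 0.24879; risk in unexposed = 412/2501 = 0.16473; RR = 1.51027
OR/RR = 1.67926 / 1.51027 = 1.11190
The outcome is not rare, so the OR lies further from 1 than the RR.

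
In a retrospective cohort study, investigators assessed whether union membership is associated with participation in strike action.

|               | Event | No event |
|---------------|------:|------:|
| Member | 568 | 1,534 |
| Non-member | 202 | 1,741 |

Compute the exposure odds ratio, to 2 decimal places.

Cells: a = 568, b = 1534, c = 202, d = 1741.
OR = (a·d)/(b·c) = (568 × 1741) / (1534 × 202) = 988888 / 309868 = 3.19132
The odds of participation in strike action are about 3.19 times as high in the member group.

3.19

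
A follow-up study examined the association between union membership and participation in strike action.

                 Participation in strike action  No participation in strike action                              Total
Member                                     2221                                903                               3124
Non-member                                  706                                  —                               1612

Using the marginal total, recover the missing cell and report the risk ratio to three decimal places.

The missing cell is in the unexposed row: 1612 − 706 = 906.
So a = 2221, b = 903, c = 706, d = 906.
RR = [a/(a+b)] / [c/(c+d)] = (2221/3124) / (706/1612) = 0.71095/0.43797 = 1.62330

1.623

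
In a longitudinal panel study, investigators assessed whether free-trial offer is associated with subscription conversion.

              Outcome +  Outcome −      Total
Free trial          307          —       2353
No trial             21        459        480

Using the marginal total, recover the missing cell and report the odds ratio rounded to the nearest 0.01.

The missing cell is in the exposed row: 2353 − 307 = 2046.
So a = 307, b = 2046, c = 21, d = 459.
OR = (a·d)/(b·c) = (307 × 459) / (2046 × 21) = 140913 / 42966 = 3.27964

3.28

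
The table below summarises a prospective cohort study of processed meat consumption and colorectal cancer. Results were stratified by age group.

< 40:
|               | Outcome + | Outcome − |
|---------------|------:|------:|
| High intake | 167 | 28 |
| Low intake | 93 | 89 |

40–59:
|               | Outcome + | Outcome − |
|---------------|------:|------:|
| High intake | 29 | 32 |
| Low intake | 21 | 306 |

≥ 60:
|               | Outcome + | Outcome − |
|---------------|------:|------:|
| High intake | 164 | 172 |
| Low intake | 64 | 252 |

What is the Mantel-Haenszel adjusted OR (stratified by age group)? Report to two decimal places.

OR_MH = Σ(aᵢdᵢ/nᵢ) / Σ(bᵢcᵢ/nᵢ), where nᵢ is the stratum total.
Stratum 1 (< 40): n = 377; a·d/n = 167·89/377 = 39.4244; b·c/n = 28·93/377 = 6.9072
Stratum 2 (40–59): n = 388; a·d/n = 29·306/388 = 22.8711; b·c/n = 32·21/388 = 1.7320
Stratum 3 (≥ 60): n = 652; a·d/n = 164·252/652 = 63.3865; b·c/n = 172·64/652 = 16.8834
OR_MH = (39.4244 + 22.8711 + 63.3865) / (6.9072 + 1.7320 + 16.8834) = 125.6820 / 25.5226 = 4.92435

4.92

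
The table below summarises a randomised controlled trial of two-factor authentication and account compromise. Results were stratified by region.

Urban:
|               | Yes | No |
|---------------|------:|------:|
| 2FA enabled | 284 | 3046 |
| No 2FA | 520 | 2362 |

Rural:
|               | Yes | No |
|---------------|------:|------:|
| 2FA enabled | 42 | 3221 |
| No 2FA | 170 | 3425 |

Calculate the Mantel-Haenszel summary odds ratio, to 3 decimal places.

0.385

OR_MH = Σ(aᵢdᵢ/nᵢ) / Σ(bᵢcᵢ/nᵢ), where nᵢ is the stratum total.
Stratum 1 (Urban): n = 6212; a·d/n = 284·2362/6212 = 107.9858; b·c/n = 3046·520/6212 = 254.9775
Stratum 2 (Rural): n = 6858; a·d/n = 42·3425/6858 = 20.9755; b·c/n = 3221·170/6858 = 79.8440
OR_MH = (107.9858 + 20.9755) / (254.9775 + 79.8440) = 128.9613 / 334.8214 = 0.38516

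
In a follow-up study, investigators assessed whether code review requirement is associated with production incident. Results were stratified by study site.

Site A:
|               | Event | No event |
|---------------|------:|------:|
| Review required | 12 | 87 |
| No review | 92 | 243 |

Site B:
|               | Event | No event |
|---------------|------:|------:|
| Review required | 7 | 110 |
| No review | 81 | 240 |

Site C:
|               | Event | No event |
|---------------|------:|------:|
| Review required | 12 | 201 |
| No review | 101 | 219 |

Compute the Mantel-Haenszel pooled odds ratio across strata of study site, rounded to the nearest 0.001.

0.201

OR_MH = Σ(aᵢdᵢ/nᵢ) / Σ(bᵢcᵢ/nᵢ), where nᵢ is the stratum total.
Stratum 1 (Site A): n = 434; a·d/n = 12·243/434 = 6.7189; b·c/n = 87·92/434 = 18.4424
Stratum 2 (Site B): n = 438; a·d/n = 7·240/438 = 3.8356; b·c/n = 110·81/438 = 20.3425
Stratum 3 (Site C): n = 533; a·d/n = 12·219/533 = 4.9306; b·c/n = 201·101/533 = 38.0882
OR_MH = (6.7189 + 3.8356 + 4.9306) / (18.4424 + 20.3425 + 38.0882) = 15.4851 / 76.8730 = 0.20144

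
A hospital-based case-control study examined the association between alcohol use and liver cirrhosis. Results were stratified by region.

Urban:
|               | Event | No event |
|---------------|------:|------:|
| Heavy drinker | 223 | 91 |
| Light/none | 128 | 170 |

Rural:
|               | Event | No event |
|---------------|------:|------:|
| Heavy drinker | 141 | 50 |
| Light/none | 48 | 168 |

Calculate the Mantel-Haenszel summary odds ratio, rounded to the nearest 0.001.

OR_MH = Σ(aᵢdᵢ/nᵢ) / Σ(bᵢcᵢ/nᵢ), where nᵢ is the stratum total.
Stratum 1 (Urban): n = 612; a·d/n = 223·170/612 = 61.9444; b·c/n = 91·128/612 = 19.0327
Stratum 2 (Rural): n = 407; a·d/n = 141·168/407 = 58.2015; b·c/n = 50·48/407 = 5.8968
OR_MH = (61.9444 + 58.2015) / (19.0327 + 5.8968) = 120.1459 / 24.9295 = 4.81943

4.819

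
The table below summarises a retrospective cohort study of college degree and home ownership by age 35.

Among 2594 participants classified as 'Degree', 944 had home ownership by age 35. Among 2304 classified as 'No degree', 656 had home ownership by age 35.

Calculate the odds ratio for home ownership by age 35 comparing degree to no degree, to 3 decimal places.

From the description: a = 944, b = 1650, c = 656, d = 1648.
OR = (a·d)/(b·c) = (944 × 1648) / (1650 × 656) = 1555712 / 1082400 = 1.43728
The odds of home ownership by age 35 are about 1.44 times as high in the degree group.

1.437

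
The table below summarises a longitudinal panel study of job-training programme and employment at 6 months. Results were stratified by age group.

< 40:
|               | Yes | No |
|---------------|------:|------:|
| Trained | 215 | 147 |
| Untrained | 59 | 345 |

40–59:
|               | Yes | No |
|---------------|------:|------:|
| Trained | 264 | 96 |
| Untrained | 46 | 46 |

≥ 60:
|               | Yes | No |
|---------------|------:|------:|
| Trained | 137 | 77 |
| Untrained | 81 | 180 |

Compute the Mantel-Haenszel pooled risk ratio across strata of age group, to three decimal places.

RR_MH = Σ(aᵢ·n₀ᵢ/nᵢ) / Σ(cᵢ·n₁ᵢ/nᵢ), with n₁ᵢ = aᵢ+bᵢ (exposed), n₀ᵢ = cᵢ+dᵢ (unexposed), nᵢ = n₁ᵢ+n₀ᵢ.
Stratum 1 (< 40): n₁ = 362, n₀ = 404, n = 766; a·n₀/n = 215·404/766 = 113.3943; c·n₁/n = 59·362/766 = 27.8825
Stratum 2 (40–59): n₁ = 360, n₀ = 92, n = 452; a·n₀/n = 264·92/452 = 53.7345; c·n₁/n = 46·360/452 = 36.6372
Stratum 3 (≥ 60): n₁ = 214, n₀ = 261, n = 475; a·n₀/n = 137·261/475 = 75.2779; c·n₁/n = 81·214/475 = 36.4926
RR_MH = (113.3943 + 53.7345 + 75.2779) / (27.8825 + 36.6372 + 36.4926) = 242.4067 / 101.0123 = 2.39977

2.400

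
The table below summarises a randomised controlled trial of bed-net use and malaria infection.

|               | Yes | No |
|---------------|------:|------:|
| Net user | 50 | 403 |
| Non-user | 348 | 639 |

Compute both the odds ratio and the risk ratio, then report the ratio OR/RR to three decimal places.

0.728

Cells: a = 50, b = 403, c = 348, d = 639.
OR = (50·639)/(403·348) = 31950/140244 = 0.22782
Risk in exposed = 50/453 = 0.11038; risk in unexposed = 348/987 = 0.35258; RR = 0.31305
OR/RR = 0.22782 / 0.31305 = 0.72774
The outcome is not rare, so the OR lies further from 1 than the RR.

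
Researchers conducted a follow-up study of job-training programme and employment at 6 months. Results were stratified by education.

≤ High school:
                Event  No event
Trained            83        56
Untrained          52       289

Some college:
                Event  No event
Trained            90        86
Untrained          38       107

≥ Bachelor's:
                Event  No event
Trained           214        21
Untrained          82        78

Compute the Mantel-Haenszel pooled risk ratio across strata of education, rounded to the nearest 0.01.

RR_MH = Σ(aᵢ·n₀ᵢ/nᵢ) / Σ(cᵢ·n₁ᵢ/nᵢ), with n₁ᵢ = aᵢ+bᵢ (exposed), n₀ᵢ = cᵢ+dᵢ (unexposed), nᵢ = n₁ᵢ+n₀ᵢ.
Stratum 1 (≤ High school): n₁ = 139, n₀ = 341, n = 480; a·n₀/n = 83·341/480 = 58.9646; c·n₁/n = 52·139/480 = 15.0583
Stratum 2 (Some college): n₁ = 176, n₀ = 145, n = 321; a·n₀/n = 90·145/321 = 40.6542; c·n₁/n = 38·176/321 = 20.8349
Stratum 3 (≥ Bachelor's): n₁ = 235, n₀ = 160, n = 395; a·n₀/n = 214·160/395 = 86.6835; c·n₁/n = 82·235/395 = 48.7848
RR_MH = (58.9646 + 40.6542 + 86.6835) / (15.0583 + 20.8349 + 48.7848) = 186.3023 / 84.6780 = 2.20013

2.20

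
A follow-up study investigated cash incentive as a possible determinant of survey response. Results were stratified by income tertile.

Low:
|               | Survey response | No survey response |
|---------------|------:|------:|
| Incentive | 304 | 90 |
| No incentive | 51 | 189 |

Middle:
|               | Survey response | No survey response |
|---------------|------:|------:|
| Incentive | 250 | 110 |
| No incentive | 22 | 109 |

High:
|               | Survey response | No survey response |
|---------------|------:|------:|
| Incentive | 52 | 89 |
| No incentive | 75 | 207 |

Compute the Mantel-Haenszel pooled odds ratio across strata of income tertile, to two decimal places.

OR_MH = Σ(aᵢdᵢ/nᵢ) / Σ(bᵢcᵢ/nᵢ), where nᵢ is the stratum total.
Stratum 1 (Low): n = 634; a·d/n = 304·189/634 = 90.6246; b·c/n = 90·51/634 = 7.2397
Stratum 2 (Middle): n = 491; a·d/n = 250·109/491 = 55.4990; b·c/n = 110·22/491 = 4.9287
Stratum 3 (High): n = 423; a·d/n = 52·207/423 = 25.4468; b·c/n = 89·75/423 = 15.7801
OR_MH = (90.6246 + 55.4990 + 25.4468) / (7.2397 + 4.9287 + 15.7801) = 171.5704 / 27.9486 = 6.13878

6.14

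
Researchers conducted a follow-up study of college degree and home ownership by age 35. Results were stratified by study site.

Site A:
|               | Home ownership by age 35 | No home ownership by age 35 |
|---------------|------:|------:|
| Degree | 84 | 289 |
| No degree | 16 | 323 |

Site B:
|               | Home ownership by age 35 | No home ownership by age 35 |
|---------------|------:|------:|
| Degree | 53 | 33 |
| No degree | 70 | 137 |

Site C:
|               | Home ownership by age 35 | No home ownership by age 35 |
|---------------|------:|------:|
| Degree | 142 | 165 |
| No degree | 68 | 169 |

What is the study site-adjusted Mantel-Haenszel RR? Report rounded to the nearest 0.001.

2.070

RR_MH = Σ(aᵢ·n₀ᵢ/nᵢ) / Σ(cᵢ·n₁ᵢ/nᵢ), with n₁ᵢ = aᵢ+bᵢ (exposed), n₀ᵢ = cᵢ+dᵢ (unexposed), nᵢ = n₁ᵢ+n₀ᵢ.
Stratum 1 (Site A): n₁ = 373, n₀ = 339, n = 712; a·n₀/n = 84·339/712 = 39.9944; c·n₁/n = 16·373/712 = 8.3820
Stratum 2 (Site B): n₁ = 86, n₀ = 207, n = 293; a·n₀/n = 53·207/293 = 37.4437; c·n₁/n = 70·86/293 = 20.5461
Stratum 3 (Site C): n₁ = 307, n₀ = 237, n = 544; a·n₀/n = 142·237/544 = 61.8640; c·n₁/n = 68·307/544 = 38.3750
RR_MH = (39.9944 + 37.4437 + 61.8640) / (8.3820 + 20.5461 + 38.3750) = 139.3020 / 67.3031 = 2.06977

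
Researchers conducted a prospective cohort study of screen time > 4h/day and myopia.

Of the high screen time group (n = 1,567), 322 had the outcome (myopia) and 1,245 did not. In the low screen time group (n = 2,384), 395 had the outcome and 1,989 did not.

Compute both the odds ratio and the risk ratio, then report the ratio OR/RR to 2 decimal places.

1.05

From the description: a = 322, b = 1245, c = 395, d = 1989.
OR = (322·1989)/(1245·395) = 640458/491775 = 1.30234
Risk in exposed = 322/1567 = 0.20549; risk in unexposed = 395/2384 = 0.16569; RR = 1.24021
OR/RR = 1.30234 / 1.24021 = 1.05009
The outcome is not rare, so the OR lies further from 1 than the RR.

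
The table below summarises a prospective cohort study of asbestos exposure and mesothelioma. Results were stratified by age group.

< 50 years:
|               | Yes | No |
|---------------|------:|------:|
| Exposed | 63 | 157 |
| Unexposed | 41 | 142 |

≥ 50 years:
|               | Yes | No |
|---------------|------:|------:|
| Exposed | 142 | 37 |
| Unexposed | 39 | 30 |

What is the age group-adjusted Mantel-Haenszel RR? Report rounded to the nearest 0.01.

1.35

RR_MH = Σ(aᵢ·n₀ᵢ/nᵢ) / Σ(cᵢ·n₁ᵢ/nᵢ), with n₁ᵢ = aᵢ+bᵢ (exposed), n₀ᵢ = cᵢ+dᵢ (unexposed), nᵢ = n₁ᵢ+n₀ᵢ.
Stratum 1 (< 50 years): n₁ = 220, n₀ = 183, n = 403; a·n₀/n = 63·183/403 = 28.6079; c·n₁/n = 41·220/403 = 22.3821
Stratum 2 (≥ 50 years): n₁ = 179, n₀ = 69, n = 248; a·n₀/n = 142·69/248 = 39.5081; c·n₁/n = 39·179/248 = 28.1492
RR_MH = (28.6079 + 39.5081) / (22.3821 + 28.1492) = 68.1160 / 50.5313 = 1.34800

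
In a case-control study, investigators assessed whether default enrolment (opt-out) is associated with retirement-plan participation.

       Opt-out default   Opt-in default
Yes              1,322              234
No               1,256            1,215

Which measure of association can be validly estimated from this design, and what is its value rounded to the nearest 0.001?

5.465

Reading the table with exposure as columns: a = 1322 (Opt-out default, case), b = 1256 (Opt-out default, non-case), c = 234 (Opt-in default, case), d = 1215.
This is a case-control study: participants were sampled on outcome status, so risks in the source population cannot be estimated directly — relative risk is not valid here. The odds ratio is the appropriate measure.
OR = (a·d)/(b·c) = (1322 × 1215) / (1256 × 234) = 1606230 / 293904 = 5.46515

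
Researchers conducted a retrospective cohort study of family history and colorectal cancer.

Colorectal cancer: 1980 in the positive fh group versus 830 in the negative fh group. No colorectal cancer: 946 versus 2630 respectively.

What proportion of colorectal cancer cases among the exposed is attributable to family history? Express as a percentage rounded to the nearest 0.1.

From the description: a = 1980, b = 946, c = 830, d = 2630.
Risk in exposed = 1980/2926 = 0.67669; risk in unexposed = 830/3460 = 0.23988.
RR = 0.67669/0.23988 = 2.82091
AR% = (RR − 1)/RR × 100 = (2.82091 − 1)/2.82091 × 100 = 64.5504%

64.6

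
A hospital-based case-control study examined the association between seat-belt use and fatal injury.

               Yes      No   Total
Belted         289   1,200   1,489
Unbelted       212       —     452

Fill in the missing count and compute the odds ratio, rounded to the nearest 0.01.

0.27

The missing cell is in the unexposed row: 452 − 212 = 240.
So a = 289, b = 1200, c = 212, d = 240.
OR = (a·d)/(b·c) = (289 × 240) / (1200 × 212) = 69360 / 254400 = 0.27264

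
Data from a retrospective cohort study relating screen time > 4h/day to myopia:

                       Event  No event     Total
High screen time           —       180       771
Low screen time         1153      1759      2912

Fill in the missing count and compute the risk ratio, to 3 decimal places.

1.936

The missing cell is in the exposed row: 771 − 180 = 591.
So a = 591, b = 180, c = 1153, d = 1759.
RR = [a/(a+b)] / [c/(c+d)] = (591/771) / (1153/2912) = 0.76654/0.39595 = 1.93595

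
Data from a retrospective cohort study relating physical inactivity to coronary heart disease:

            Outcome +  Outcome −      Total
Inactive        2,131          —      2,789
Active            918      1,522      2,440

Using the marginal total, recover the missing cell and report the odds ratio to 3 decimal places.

The missing cell is in the exposed row: 2789 − 2131 = 658.
So a = 2131, b = 658, c = 918, d = 1522.
OR = (a·d)/(b·c) = (2131 × 1522) / (658 × 918) = 3243382 / 604044 = 5.36945

5.369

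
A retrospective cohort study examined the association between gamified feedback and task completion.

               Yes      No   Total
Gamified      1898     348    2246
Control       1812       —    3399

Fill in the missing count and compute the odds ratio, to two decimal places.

4.78

The missing cell is in the unexposed row: 3399 − 1812 = 1587.
So a = 1898, b = 348, c = 1812, d = 1587.
OR = (a·d)/(b·c) = (1898 × 1587) / (348 × 1812) = 3012126 / 630576 = 4.77679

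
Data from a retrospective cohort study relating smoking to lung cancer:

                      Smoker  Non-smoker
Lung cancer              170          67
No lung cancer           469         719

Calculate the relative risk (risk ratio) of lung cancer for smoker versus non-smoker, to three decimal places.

Reading the table with exposure as columns: a = 170 (Smoker, case), b = 469 (Smoker, non-case), c = 67 (Non-smoker, case), d = 719.
Risk in exposed = 170/639 = 0.26604; risk in unexposed = 67/786 = 0.08524.
RR = 0.26604 / 0.08524 = 3.12101
The risk among the exposed is 3.12 times that among the unexposed.

3.121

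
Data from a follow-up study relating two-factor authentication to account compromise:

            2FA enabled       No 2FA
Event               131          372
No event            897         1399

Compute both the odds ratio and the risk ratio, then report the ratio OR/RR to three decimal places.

Reading the table with exposure as columns: a = 131 (2FA enabled, case), b = 897 (2FA enabled, non-case), c = 372 (No 2FA, case), d = 1399.
OR = (131·1399)/(897·372) = 183269/333684 = 0.54923
Risk in exposed = 131/1028 = 0.12743; risk in unexposed = 372/1771 = 0.21005; RR = 0.60667
OR/RR = 0.54923 / 0.60667 = 0.90532
The outcome is not rare, so the OR lies further from 1 than the RR.

0.905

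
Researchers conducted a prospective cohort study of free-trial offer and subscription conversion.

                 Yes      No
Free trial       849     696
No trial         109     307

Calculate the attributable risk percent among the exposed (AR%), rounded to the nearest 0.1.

52.3

Cells: a = 849, b = 696, c = 109, d = 307.
Risk in exposed = 849/1545 = 0.54951; risk in unexposed = 109/416 = 0.26202.
RR = 0.54951/0.26202 = 2.09723
AR% = (RR − 1)/RR × 100 = (2.09723 − 1)/2.09723 × 100 = 52.3181%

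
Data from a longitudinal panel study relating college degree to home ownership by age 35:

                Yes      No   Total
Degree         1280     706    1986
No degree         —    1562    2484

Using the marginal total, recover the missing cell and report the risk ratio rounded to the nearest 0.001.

1.736

The missing cell is in the unexposed row: 2484 − 1562 = 922.
So a = 1280, b = 706, c = 922, d = 1562.
RR = [a/(a+b)] / [c/(c+d)] = (1280/1986) / (922/2484) = 0.64451/0.37118 = 1.73641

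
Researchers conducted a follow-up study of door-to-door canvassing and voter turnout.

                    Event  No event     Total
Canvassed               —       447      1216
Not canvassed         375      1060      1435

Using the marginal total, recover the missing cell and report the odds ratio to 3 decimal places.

The missing cell is in the exposed row: 1216 − 447 = 769.
So a = 769, b = 447, c = 375, d = 1060.
OR = (a·d)/(b·c) = (769 × 1060) / (447 × 375) = 815140 / 167625 = 4.86288

4.863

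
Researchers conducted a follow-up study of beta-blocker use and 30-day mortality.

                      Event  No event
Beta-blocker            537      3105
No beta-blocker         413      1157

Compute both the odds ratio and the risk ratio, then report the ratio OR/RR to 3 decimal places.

0.864

Cells: a = 537, b = 3105, c = 413, d = 1157.
OR = (537·1157)/(3105·413) = 621309/1282365 = 0.48450
Risk in exposed = 537/3642 = 0.14745; risk in unexposed = 413/1570 = 0.26306; RR = 0.56051
OR/RR = 0.48450 / 0.56051 = 0.86439
The outcome is not rare, so the OR lies further from 1 than the RR.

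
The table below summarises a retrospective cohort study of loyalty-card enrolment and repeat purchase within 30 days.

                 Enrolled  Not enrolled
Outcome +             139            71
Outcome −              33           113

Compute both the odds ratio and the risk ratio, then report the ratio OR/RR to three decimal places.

3.201

Reading the table with exposure as columns: a = 139 (Enrolled, case), b = 33 (Enrolled, non-case), c = 71 (Not enrolled, case), d = 113.
OR = (139·113)/(33·71) = 15707/2343 = 6.70380
Risk in exposed = 139/172 = 0.80814; risk in unexposed = 71/184 = 0.38587; RR = 2.09433
OR/RR = 6.70380 / 2.09433 = 3.20092
The outcome is not rare, so the OR lies further from 1 than the RR.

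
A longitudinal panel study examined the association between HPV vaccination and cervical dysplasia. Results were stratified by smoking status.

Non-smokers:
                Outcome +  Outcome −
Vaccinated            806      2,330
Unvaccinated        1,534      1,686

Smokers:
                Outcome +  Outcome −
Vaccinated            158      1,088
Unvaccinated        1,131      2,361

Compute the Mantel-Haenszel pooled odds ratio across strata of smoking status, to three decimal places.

OR_MH = Σ(aᵢdᵢ/nᵢ) / Σ(bᵢcᵢ/nᵢ), where nᵢ is the stratum total.
Stratum 1 (Non-smokers): n = 6356; a·d/n = 806·1686/6356 = 213.8005; b·c/n = 2330·1534/6356 = 562.3379
Stratum 2 (Smokers): n = 4738; a·d/n = 158·2361/4738 = 78.7332; b·c/n = 1088·1131/4738 = 259.7146
OR_MH = (213.8005 + 78.7332) / (562.3379 + 259.7146) = 292.5337 / 822.0526 = 0.35586

0.356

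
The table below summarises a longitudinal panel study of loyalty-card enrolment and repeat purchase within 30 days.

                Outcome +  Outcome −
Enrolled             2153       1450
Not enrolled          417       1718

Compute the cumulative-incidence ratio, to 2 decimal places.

Cells: a = 2153, b = 1450, c = 417, d = 1718.
Risk in exposed = 2153/3603 = 0.59756; risk in unexposed = 417/2135 = 0.19532.
RR = 0.59756 / 0.19532 = 3.05944
The risk among the exposed is 3.06 times that among the unexposed.

3.06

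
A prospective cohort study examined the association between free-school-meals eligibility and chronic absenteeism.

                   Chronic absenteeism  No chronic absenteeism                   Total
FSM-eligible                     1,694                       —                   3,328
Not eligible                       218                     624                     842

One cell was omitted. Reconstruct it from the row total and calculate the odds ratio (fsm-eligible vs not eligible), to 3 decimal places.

2.967

The missing cell is in the exposed row: 3328 − 1694 = 1634.
So a = 1694, b = 1634, c = 218, d = 624.
OR = (a·d)/(b·c) = (1694 × 624) / (1634 × 218) = 1057056 / 356212 = 2.96749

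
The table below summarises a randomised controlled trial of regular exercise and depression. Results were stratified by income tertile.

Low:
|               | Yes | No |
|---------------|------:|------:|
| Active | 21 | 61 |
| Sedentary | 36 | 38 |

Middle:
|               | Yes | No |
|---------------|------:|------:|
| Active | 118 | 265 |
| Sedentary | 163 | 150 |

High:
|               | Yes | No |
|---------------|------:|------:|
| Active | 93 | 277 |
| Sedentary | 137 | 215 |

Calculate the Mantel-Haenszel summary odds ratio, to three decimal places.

OR_MH = Σ(aᵢdᵢ/nᵢ) / Σ(bᵢcᵢ/nᵢ), where nᵢ is the stratum total.
Stratum 1 (Low): n = 156; a·d/n = 21·38/156 = 5.1154; b·c/n = 61·36/156 = 14.0769
Stratum 2 (Middle): n = 696; a·d/n = 118·150/696 = 25.4310; b·c/n = 265·163/696 = 62.0618
Stratum 3 (High): n = 722; a·d/n = 93·215/722 = 27.6939; b·c/n = 277·137/722 = 52.5609
OR_MH = (5.1154 + 25.4310 + 27.6939) / (14.0769 + 62.0618 + 52.5609) = 58.2403 / 128.6996 = 0.45253

0.453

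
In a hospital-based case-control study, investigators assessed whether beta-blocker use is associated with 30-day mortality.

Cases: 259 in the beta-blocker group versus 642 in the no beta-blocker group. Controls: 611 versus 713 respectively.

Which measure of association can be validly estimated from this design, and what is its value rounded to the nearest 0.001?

From the description: a = 259, b = 611, c = 642, d = 713.
This is a hospital-based case-control study: participants were sampled on outcome status, so risks in the source population cannot be estimated directly — relative risk is not valid here. The odds ratio is the appropriate measure.
OR = (a·d)/(b·c) = (259 × 713) / (611 × 642) = 184667 / 392262 = 0.47077

0.471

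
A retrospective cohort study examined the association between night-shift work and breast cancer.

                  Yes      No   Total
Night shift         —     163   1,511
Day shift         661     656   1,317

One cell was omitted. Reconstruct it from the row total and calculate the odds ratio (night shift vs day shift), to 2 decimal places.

8.21

The missing cell is in the exposed row: 1511 − 163 = 1348.
So a = 1348, b = 163, c = 661, d = 656.
OR = (a·d)/(b·c) = (1348 × 656) / (163 × 661) = 884288 / 107743 = 8.20738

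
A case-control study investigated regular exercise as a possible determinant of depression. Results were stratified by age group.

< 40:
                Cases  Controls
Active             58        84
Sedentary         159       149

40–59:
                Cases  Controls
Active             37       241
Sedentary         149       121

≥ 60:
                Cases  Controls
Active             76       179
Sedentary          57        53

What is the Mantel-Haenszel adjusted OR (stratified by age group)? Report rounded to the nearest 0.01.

OR_MH = Σ(aᵢdᵢ/nᵢ) / Σ(bᵢcᵢ/nᵢ), where nᵢ is the stratum total.
Stratum 1 (< 40): n = 450; a·d/n = 58·149/450 = 19.2044; b·c/n = 84·159/450 = 29.6800
Stratum 2 (40–59): n = 548; a·d/n = 37·121/548 = 8.1697; b·c/n = 241·149/548 = 65.5274
Stratum 3 (≥ 60): n = 365; a·d/n = 76·53/365 = 11.0356; b·c/n = 179·57/365 = 27.9534
OR_MH = (19.2044 + 8.1697 + 11.0356) / (29.6800 + 65.5274 + 27.9534) = 38.4098 / 123.1608 = 0.31187

0.31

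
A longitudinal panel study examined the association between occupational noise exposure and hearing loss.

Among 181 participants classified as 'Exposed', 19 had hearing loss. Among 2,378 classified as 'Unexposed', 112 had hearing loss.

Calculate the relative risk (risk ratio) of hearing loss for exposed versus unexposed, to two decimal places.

From the description: a = 19, b = 162, c = 112, d = 2266.
Risk in exposed = 19/181 = 0.10497; risk in unexposed = 112/2378 = 0.04710.
RR = 0.10497 / 0.04710 = 2.22879
The risk among the exposed is 2.23 times that among the unexposed.

2.23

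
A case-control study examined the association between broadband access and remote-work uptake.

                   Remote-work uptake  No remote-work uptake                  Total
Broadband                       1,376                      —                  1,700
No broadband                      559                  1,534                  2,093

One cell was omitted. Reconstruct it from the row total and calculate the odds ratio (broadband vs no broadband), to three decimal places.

11.654

The missing cell is in the exposed row: 1700 − 1376 = 324.
So a = 1376, b = 324, c = 559, d = 1534.
OR = (a·d)/(b·c) = (1376 × 1534) / (324 × 559) = 2110784 / 181116 = 11.65432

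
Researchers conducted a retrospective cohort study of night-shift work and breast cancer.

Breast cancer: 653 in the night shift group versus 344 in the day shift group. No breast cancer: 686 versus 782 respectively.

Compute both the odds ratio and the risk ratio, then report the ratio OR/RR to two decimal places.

1.36

From the description: a = 653, b = 686, c = 344, d = 782.
OR = (653·782)/(686·344) = 510646/235984 = 2.16390
Risk in exposed = 653/1339 = 0.48768; risk in unexposed = 344/1126 = 0.30551; RR = 1.59629
OR/RR = 2.16390 / 1.59629 = 1.35558
The outcome is not rare, so the OR lies further from 1 than the RR.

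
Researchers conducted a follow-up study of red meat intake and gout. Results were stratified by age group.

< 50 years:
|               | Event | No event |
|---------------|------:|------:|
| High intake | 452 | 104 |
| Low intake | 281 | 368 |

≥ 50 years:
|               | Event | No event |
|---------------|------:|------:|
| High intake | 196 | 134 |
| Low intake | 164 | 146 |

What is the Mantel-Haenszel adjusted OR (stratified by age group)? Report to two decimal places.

3.12

OR_MH = Σ(aᵢdᵢ/nᵢ) / Σ(bᵢcᵢ/nᵢ), where nᵢ is the stratum total.
Stratum 1 (< 50 years): n = 1205; a·d/n = 452·368/1205 = 138.0382; b·c/n = 104·281/1205 = 24.2523
Stratum 2 (≥ 50 years): n = 640; a·d/n = 196·146/640 = 44.7125; b·c/n = 134·164/640 = 34.3375
OR_MH = (138.0382 + 44.7125) / (24.2523 + 34.3375) = 182.7507 / 58.5898 = 3.11916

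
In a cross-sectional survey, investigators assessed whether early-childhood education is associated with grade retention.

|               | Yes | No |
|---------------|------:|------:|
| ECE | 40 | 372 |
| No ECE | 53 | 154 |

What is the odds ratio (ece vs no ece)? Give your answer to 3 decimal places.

Cells: a = 40, b = 372, c = 53, d = 154.
OR = (a·d)/(b·c) = (40 × 154) / (372 × 53) = 6160 / 19716 = 0.31244
Exposure is associated with lower odds of grade retention (OR = 0.31 < 1).

0.312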